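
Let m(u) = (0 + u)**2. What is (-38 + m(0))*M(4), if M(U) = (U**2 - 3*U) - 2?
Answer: -76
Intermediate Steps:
m(u) = u**2
M(U) = -2 + U**2 - 3*U
(-38 + m(0))*M(4) = (-38 + 0**2)*(-2 + 4**2 - 3*4) = (-38 + 0)*(-2 + 16 - 12) = -38*2 = -76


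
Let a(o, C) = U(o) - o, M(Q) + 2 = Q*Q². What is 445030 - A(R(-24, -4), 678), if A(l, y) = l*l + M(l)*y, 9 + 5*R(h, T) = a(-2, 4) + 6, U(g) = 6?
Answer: 445707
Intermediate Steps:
M(Q) = -2 + Q³ (M(Q) = -2 + Q*Q² = -2 + Q³)
a(o, C) = 6 - o
R(h, T) = 1 (R(h, T) = -9/5 + ((6 - 1*(-2)) + 6)/5 = -9/5 + ((6 + 2) + 6)/5 = -9/5 + (8 + 6)/5 = -9/5 + (⅕)*14 = -9/5 + 14/5 = 1)
A(l, y) = l² + y*(-2 + l³) (A(l, y) = l*l + (-2 + l³)*y = l² + y*(-2 + l³))
445030 - A(R(-24, -4), 678) = 445030 - (1² + 678*(-2 + 1³)) = 445030 - (1 + 678*(-2 + 1)) = 445030 - (1 + 678*(-1)) = 445030 - (1 - 678) = 445030 - 1*(-677) = 445030 + 677 = 445707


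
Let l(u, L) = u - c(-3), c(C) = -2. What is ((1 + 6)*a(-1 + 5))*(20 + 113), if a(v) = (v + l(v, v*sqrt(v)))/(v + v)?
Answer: 4655/4 ≈ 1163.8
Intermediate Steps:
l(u, L) = 2 + u (l(u, L) = u - 1*(-2) = u + 2 = 2 + u)
a(v) = (2 + 2*v)/(2*v) (a(v) = (v + (2 + v))/(v + v) = (2 + 2*v)/((2*v)) = (2 + 2*v)*(1/(2*v)) = (2 + 2*v)/(2*v))
((1 + 6)*a(-1 + 5))*(20 + 113) = ((1 + 6)*((1 + (-1 + 5))/(-1 + 5)))*(20 + 113) = (7*((1 + 4)/4))*133 = (7*((1/4)*5))*133 = (7*(5/4))*133 = (35/4)*133 = 4655/4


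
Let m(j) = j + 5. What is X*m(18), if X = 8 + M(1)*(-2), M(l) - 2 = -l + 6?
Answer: -138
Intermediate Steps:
m(j) = 5 + j
M(l) = 8 - l (M(l) = 2 + (-l + 6) = 2 + (6 - l) = 8 - l)
X = -6 (X = 8 + (8 - 1*1)*(-2) = 8 + (8 - 1)*(-2) = 8 + 7*(-2) = 8 - 14 = -6)
X*m(18) = -6*(5 + 18) = -6*23 = -138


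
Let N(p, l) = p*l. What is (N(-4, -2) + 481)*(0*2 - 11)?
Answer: -5379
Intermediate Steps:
N(p, l) = l*p
(N(-4, -2) + 481)*(0*2 - 11) = (-2*(-4) + 481)*(0*2 - 11) = (8 + 481)*(0 - 11) = 489*(-11) = -5379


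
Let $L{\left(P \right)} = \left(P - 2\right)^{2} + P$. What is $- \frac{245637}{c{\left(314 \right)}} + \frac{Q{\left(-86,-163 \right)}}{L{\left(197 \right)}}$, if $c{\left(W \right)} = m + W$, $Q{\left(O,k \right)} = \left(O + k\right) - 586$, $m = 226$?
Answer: $- \frac{521621573}{1146660} \approx -454.91$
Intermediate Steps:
$Q{\left(O,k \right)} = -586 + O + k$
$L{\left(P \right)} = P + \left(-2 + P\right)^{2}$ ($L{\left(P \right)} = \left(-2 + P\right)^{2} + P = P + \left(-2 + P\right)^{2}$)
$c{\left(W \right)} = 226 + W$
$- \frac{245637}{c{\left(314 \right)}} + \frac{Q{\left(-86,-163 \right)}}{L{\left(197 \right)}} = - \frac{245637}{226 + 314} + \frac{-586 - 86 - 163}{197 + \left(-2 + 197\right)^{2}} = - \frac{245637}{540} - \frac{835}{197 + 195^{2}} = \left(-245637\right) \frac{1}{540} - \frac{835}{197 + 38025} = - \frac{27293}{60} - \frac{835}{38222} = - \frac{521621573}{1146660}$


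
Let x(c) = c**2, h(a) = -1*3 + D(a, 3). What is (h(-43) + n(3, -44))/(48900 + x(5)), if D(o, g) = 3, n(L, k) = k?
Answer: -44/48925 ≈ -0.00089934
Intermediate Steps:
h(a) = 0 (h(a) = -1*3 + 3 = -3 + 3 = 0)
(h(-43) + n(3, -44))/(48900 + x(5)) = (0 - 44)/(48900 + 5**2) = -44/(48900 + 25) = -44/48925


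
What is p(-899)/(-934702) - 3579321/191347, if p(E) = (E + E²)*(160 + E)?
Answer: 55405645187212/89426211797 ≈ 619.57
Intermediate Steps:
p(E) = (160 + E)*(E + E²)
p(-899)/(-934702) - 3579321/191347 = -899*(160 + (-899)² + 161*(-899))/(-934702) - 3579321/191347 = -899*(160 + 808201 - 144739)*(-1/934702) - 3579321*1/191347 = -899*663622*(-1/934702) - 3579321/191347 = -596596178*(-1/934702) - 3579321/191347 = 298298089/467351 - 3579321/191347 = 55405645187212/89426211797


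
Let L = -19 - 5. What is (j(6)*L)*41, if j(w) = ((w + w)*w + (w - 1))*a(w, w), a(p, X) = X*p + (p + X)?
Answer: -3636864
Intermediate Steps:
a(p, X) = X + p + X*p (a(p, X) = X*p + (X + p) = X + p + X*p)
L = -24
j(w) = (w**2 + 2*w)*(-1 + w + 2*w**2) (j(w) = ((w + w)*w + (w - 1))*(w + w + w*w) = ((2*w)*w + (-1 + w))*(w + w + w**2) = (2*w**2 + (-1 + w))*(w**2 + 2*w) = (-1 + w + 2*w**2)*(w**2 + 2*w) = (w**2 + 2*w)*(-1 + w + 2*w**2))
(j(6)*L)*41 = ((6*(2 + 6)*(-1 + 6 + 2*6**2))*(-24))*41 = ((6*8*(-1 + 6 + 2*36))*(-24))*41 = ((6*8*(-1 + 6 + 72))*(-24))*41 = ((6*8*77)*(-24))*41 = (3696*(-24))*41 = -88704*41 = -3636864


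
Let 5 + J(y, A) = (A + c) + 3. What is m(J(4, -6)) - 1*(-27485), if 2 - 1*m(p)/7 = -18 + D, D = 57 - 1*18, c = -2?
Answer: 27352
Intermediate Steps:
D = 39 (D = 57 - 18 = 39)
J(y, A) = -4 + A (J(y, A) = -5 + ((A - 2) + 3) = -5 + ((-2 + A) + 3) = -5 + (1 + A) = -4 + A)
m(p) = -133 (m(p) = 14 - 7*(-18 + 39) = 14 - 7*21 = 14 - 147 = -133)
m(J(4, -6)) - 1*(-27485) = -133 - 1*(-27485) = -133 + 27485 = 27352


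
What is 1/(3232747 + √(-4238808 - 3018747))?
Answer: 3232747/10450660423564 - 3*I*√806395/10450660423564 ≈ 3.0933e-7 - 2.5778e-10*I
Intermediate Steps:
1/(3232747 + √(-4238808 - 3018747)) = 1/(3232747 + √(-7257555)) = 1/(3232747 + 3*I*√806395)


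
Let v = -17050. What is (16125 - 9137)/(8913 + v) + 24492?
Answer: 199284416/8137 ≈ 24491.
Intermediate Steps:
(16125 - 9137)/(8913 + v) + 24492 = (16125 - 9137)/(8913 - 17050) + 24492 = 6988/(-8137) + 24492 = 6988*(-1/8137) + 24492 = -6988/8137 + 24492 = 199284416/8137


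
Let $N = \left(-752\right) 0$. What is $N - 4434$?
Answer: $-4434$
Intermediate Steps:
$N = 0$
$N - 4434 = 0 - 4434 = -4434$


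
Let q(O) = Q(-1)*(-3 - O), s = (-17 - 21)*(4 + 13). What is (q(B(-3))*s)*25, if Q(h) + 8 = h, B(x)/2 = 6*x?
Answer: 4796550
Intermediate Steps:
B(x) = 12*x (B(x) = 2*(6*x) = 12*x)
Q(h) = -8 + h
s = -646 (s = -38*17 = -646)
q(O) = 27 + 9*O (q(O) = (-8 - 1)*(-3 - O) = -9*(-3 - O) = 27 + 9*O)
(q(B(-3))*s)*25 = ((27 + 9*(12*(-3)))*(-646))*25 = ((27 + 9*(-36))*(-646))*25 = ((27 - 324)*(-646))*25 = -297*(-646)*25 = 191862*25 = 4796550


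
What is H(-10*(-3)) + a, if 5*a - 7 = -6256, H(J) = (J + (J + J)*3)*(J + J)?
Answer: 56751/5 ≈ 11350.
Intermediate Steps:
H(J) = 14*J² (H(J) = (J + (2*J)*3)*(2*J) = (J + 6*J)*(2*J) = (7*J)*(2*J) = 14*J²)
a = -6249/5 (a = 7/5 + (⅕)*(-6256) = 7/5 - 6256/5 = -6249/5 ≈ -1249.8)
H(-10*(-3)) + a = 14*(-10*(-3))² - 6249/5 = 14*30² - 6249/5 = 14*900 - 6249/5 = 12600 - 6249/5 = 56751/5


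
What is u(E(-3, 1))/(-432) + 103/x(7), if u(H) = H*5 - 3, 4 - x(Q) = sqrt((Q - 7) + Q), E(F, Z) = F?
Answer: 3299/72 + 103*sqrt(7)/9 ≈ 76.099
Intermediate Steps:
x(Q) = 4 - sqrt(-7 + 2*Q) (x(Q) = 4 - sqrt((Q - 7) + Q) = 4 - sqrt((-7 + Q) + Q) = 4 - sqrt(-7 + 2*Q))
u(H) = -3 + 5*H (u(H) = 5*H - 3 = -3 + 5*H)
u(E(-3, 1))/(-432) + 103/x(7) = (-3 + 5*(-3))/(-432) + 103/(4 - sqrt(-7 + 2*7)) = (-3 - 15)*(-1/432) + 103/(4 - sqrt(-7 + 14)) = -18*(-1/432) + 103/(4 - sqrt(7)) = 1/24 + 103/(4 - sqrt(7))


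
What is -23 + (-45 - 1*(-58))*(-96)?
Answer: -1271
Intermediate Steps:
-23 + (-45 - 1*(-58))*(-96) = -23 + (-45 + 58)*(-96) = -23 + 13*(-96) = -23 - 1248 = -1271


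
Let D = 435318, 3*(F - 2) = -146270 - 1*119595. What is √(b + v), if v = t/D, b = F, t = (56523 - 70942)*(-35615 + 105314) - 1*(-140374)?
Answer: I*√1914556886804822/145106 ≈ 301.54*I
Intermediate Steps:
F = -265859/3 (F = 2 + (-146270 - 1*119595)/3 = 2 + (-146270 - 119595)/3 = 2 + (⅓)*(-265865) = 2 - 265865/3 = -265859/3 ≈ -88620.)
t = -1004849507 (t = -14419*69699 + 140374 = -1004989881 + 140374 = -1004849507)
b = -265859/3 ≈ -88620.
v = -1004849507/435318 ≈ -2308.3
√(b + v) = √(-265859/3 - 1004849507/435318) = √(-13194195187/145106) = I*√1914556886804822/145106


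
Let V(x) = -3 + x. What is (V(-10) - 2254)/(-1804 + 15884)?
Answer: -2267/14080 ≈ -0.16101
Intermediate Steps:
(V(-10) - 2254)/(-1804 + 15884) = ((-3 - 10) - 2254)/(-1804 + 15884) = (-13 - 2254)/14080 = -2267*1/14080 = -2267/14080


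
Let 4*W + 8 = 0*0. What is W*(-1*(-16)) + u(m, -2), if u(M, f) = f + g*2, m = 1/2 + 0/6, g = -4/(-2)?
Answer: -30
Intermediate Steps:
g = 2 (g = -4*(-½) = 2)
W = -2 (W = -2 + (0*0)/4 = -2 + (¼)*0 = -2 + 0 = -2)
m = ½ (m = 1*(½) + 0*(⅙) = ½ + 0 = ½ ≈ 0.50000)
u(M, f) = 4 + f (u(M, f) = f + 2*2 = f + 4 = 4 + f)
W*(-1*(-16)) + u(m, -2) = -(-2)*(-16) + (4 - 2) = -2*16 + 2 = -32 + 2 = -30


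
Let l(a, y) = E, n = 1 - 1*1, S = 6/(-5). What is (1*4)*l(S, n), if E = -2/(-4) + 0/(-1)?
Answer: 2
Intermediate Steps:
S = -6/5 (S = 6*(-⅕) = -6/5 ≈ -1.2000)
E = ½ (E = -2*(-¼) + 0*(-1) = ½ + 0 = ½ ≈ 0.50000)
n = 0 (n = 1 - 1 = 0)
l(a, y) = ½
(1*4)*l(S, n) = (1*4)*(½) = 4*(½) = 2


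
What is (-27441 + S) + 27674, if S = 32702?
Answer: 32935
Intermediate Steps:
(-27441 + S) + 27674 = (-27441 + 32702) + 27674 = 5261 + 27674 = 32935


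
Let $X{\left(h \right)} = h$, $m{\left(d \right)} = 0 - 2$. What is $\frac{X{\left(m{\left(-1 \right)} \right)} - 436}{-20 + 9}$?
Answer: $\frac{438}{11} \approx 39.818$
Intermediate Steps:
$m{\left(d \right)} = -2$ ($m{\left(d \right)} = 0 - 2 = -2$)
$\frac{X{\left(m{\left(-1 \right)} \right)} - 436}{-20 + 9} = \frac{-2 - 436}{-20 + 9} = - \frac{438}{-11} = \left(-438\right) \left(- \frac{1}{11}\right) = \frac{438}{11}$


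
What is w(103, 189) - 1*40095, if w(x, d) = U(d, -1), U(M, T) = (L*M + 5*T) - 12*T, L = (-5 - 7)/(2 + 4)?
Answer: -40466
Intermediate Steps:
L = -2 (L = -12/6 = -12*⅙ = -2)
U(M, T) = -7*T - 2*M (U(M, T) = (-2*M + 5*T) - 12*T = -7*T - 2*M)
w(x, d) = 7 - 2*d (w(x, d) = -7*(-1) - 2*d = 7 - 2*d)
w(103, 189) - 1*40095 = (7 - 2*189) - 1*40095 = (7 - 378) - 40095 = -371 - 40095 = -40466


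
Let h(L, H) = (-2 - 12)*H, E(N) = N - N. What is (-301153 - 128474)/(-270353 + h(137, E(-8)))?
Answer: 429627/270353 ≈ 1.5891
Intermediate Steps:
E(N) = 0
h(L, H) = -14*H
(-301153 - 128474)/(-270353 + h(137, E(-8))) = (-301153 - 128474)/(-270353 - 14*0) = -429627/(-270353 + 0) = -429627/(-270353) = -429627*(-1/270353) = 429627/270353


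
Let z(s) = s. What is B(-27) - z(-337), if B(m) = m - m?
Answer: 337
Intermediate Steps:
B(m) = 0
B(-27) - z(-337) = 0 - 1*(-337) = 0 + 337 = 337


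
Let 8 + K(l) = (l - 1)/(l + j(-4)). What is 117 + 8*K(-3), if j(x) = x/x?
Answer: 69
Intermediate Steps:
j(x) = 1
K(l) = -8 + (-1 + l)/(1 + l) (K(l) = -8 + (l - 1)/(l + 1) = -8 + (-1 + l)/(1 + l))
117 + 8*K(-3) = 117 + 8*((-9 - 7*(-3))/(1 - 3)) = 117 + 8*((-9 + 21)/(-2)) = 117 + 8*(-½*12) = 117 + 8*(-6) = 117 - 48 = 69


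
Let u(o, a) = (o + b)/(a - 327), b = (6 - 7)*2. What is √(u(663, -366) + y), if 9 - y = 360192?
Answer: 2*I*√4804943990/231 ≈ 600.15*I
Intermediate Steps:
b = -2 (b = -1*2 = -2)
u(o, a) = (-2 + o)/(-327 + a) (u(o, a) = (o - 2)/(a - 327) = (-2 + o)/(-327 + a))
y = -360183 (y = 9 - 1*360192 = 9 - 360192 = -360183)
√(u(663, -366) + y) = √((-2 + 663)/(-327 - 366) - 360183) = √(661/(-693) - 360183) = √(-1/693*661 - 360183) = √(-661/693 - 360183) = √(-249607480/693) = 2*I*√4804943990/231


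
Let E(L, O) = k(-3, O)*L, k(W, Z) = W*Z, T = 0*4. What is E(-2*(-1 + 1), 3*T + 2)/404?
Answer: 0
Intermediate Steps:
T = 0
E(L, O) = -3*L*O (E(L, O) = (-3*O)*L = -3*L*O)
E(-2*(-1 + 1), 3*T + 2)/404 = -3*(-2*(-1 + 1))*(3*0 + 2)/404 = -3*(-2*0)*(0 + 2)*(1/404) = -3*0*2*(1/404) = 0*(1/404) = 0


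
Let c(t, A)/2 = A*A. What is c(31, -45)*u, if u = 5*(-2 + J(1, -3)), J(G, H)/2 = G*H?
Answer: -162000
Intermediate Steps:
J(G, H) = 2*G*H (J(G, H) = 2*(G*H) = 2*G*H)
c(t, A) = 2*A² (c(t, A) = 2*(A*A) = 2*A²)
u = -40 (u = 5*(-2 + 2*1*(-3)) = 5*(-2 - 6) = 5*(-8) = -40)
c(31, -45)*u = (2*(-45)²)*(-40) = (2*2025)*(-40) = 4050*(-40) = -162000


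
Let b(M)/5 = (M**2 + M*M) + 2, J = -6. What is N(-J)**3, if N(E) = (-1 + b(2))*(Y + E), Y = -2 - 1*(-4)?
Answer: 60236288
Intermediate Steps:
Y = 2 (Y = -2 + 4 = 2)
b(M) = 10 + 10*M**2 (b(M) = 5*((M**2 + M*M) + 2) = 5*((M**2 + M**2) + 2) = 5*(2*M**2 + 2) = 5*(2 + 2*M**2) = 10 + 10*M**2)
N(E) = 98 + 49*E (N(E) = (-1 + (10 + 10*2**2))*(2 + E) = (-1 + (10 + 10*4))*(2 + E) = (-1 + (10 + 40))*(2 + E) = (-1 + 50)*(2 + E) = 49*(2 + E) = 98 + 49*E)
N(-J)**3 = (98 + 49*(-1*(-6)))**3 = (98 + 49*6)**3 = (98 + 294)**3 = 392**3 = 60236288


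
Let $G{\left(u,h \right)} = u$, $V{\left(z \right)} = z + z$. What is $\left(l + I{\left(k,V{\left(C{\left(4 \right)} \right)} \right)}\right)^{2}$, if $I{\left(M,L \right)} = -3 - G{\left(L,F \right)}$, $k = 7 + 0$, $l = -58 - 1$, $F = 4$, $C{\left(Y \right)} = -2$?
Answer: $3364$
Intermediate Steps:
$V{\left(z \right)} = 2 z$
$l = -59$ ($l = -58 - 1 = -59$)
$k = 7$
$I{\left(M,L \right)} = -3 - L$
$\left(l + I{\left(k,V{\left(C{\left(4 \right)} \right)} \right)}\right)^{2} = \left(-59 - \left(3 + 2 \left(-2\right)\right)\right)^{2} = \left(-59 - -1\right)^{2} = \left(-59 + \left(-3 + 4\right)\right)^{2} = \left(-59 + 1\right)^{2} = \left(-58\right)^{2} = 3364$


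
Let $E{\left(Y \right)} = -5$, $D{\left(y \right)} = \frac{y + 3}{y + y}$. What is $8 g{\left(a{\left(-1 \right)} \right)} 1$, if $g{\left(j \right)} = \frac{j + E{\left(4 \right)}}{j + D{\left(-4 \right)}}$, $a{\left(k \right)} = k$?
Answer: $\frac{384}{7} \approx 54.857$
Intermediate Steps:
$D{\left(y \right)} = \frac{3 + y}{2 y}$
$g{\left(j \right)} = \frac{-5 + j}{\frac{1}{8} + j}$ ($g{\left(j \right)} = \frac{j - 5}{j + \frac{3 - 4}{2 \left(-4\right)}} = \frac{-5 + j}{j + \frac{1}{2} \left(- \frac{1}{4}\right) \left(-1\right)} = \frac{-5 + j}{j + \frac{1}{8}} = \frac{-5 + j}{\frac{1}{8} + j}$)
$8 g{\left(a{\left(-1 \right)} \right)} 1 = 8 \frac{8 \left(-5 - 1\right)}{1 + 8 \left(-1\right)} 1 = 8 \cdot 8 \frac{1}{1 - 8} \left(-6\right) 1 = 8 \cdot 8 \frac{1}{-7} \left(-6\right) 1 = 8 \cdot 8 \left(- \frac{1}{7}\right) \left(-6\right) 1 = 8 \cdot \frac{48}{7} \cdot 1 = \frac{384}{7} \cdot 1 = \frac{384}{7}$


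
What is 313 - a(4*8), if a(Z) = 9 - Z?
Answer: 336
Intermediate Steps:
313 - a(4*8) = 313 - (9 - 4*8) = 313 - (9 - 1*32) = 313 - (9 - 32) = 313 - 1*(-23) = 313 + 23 = 336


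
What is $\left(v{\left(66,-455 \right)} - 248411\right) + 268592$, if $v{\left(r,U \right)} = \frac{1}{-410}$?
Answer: $\frac{8274209}{410} \approx 20181.0$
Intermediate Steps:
$v{\left(r,U \right)} = - \frac{1}{410}$
$\left(v{\left(66,-455 \right)} - 248411\right) + 268592 = \left(- \frac{1}{410} - 248411\right) + 268592 = - \frac{101848511}{410} + 268592 = \frac{8274209}{410}$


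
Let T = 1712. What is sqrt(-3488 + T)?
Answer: 4*I*sqrt(111) ≈ 42.143*I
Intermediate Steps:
sqrt(-3488 + T) = sqrt(-3488 + 1712) = sqrt(-1776) = 4*I*sqrt(111)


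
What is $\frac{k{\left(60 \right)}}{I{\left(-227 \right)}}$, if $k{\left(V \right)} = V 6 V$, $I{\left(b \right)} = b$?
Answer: $- \frac{21600}{227} \approx -95.154$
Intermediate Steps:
$k{\left(V \right)} = 6 V^{2}$ ($k{\left(V \right)} = 6 V V = 6 V^{2}$)
$\frac{k{\left(60 \right)}}{I{\left(-227 \right)}} = \frac{6 \cdot 60^{2}}{-227} = 6 \cdot 3600 \left(- \frac{1}{227}\right) = 21600 \left(- \frac{1}{227}\right) = - \frac{21600}{227}$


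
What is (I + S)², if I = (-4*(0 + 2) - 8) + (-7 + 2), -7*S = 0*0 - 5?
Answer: 20164/49 ≈ 411.51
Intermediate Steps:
S = 5/7 (S = -(0*0 - 5)/7 = -(0 - 5)/7 = -⅐*(-5) = 5/7 ≈ 0.71429)
I = -21 (I = (-4*2 - 8) - 5 = (-8 - 8) - 5 = -16 - 5 = -21)
(I + S)² = (-21 + 5/7)² = (-142/7)² = 20164/49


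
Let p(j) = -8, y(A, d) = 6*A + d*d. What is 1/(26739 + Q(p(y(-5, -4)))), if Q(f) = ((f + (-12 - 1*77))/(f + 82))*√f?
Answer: 36605691/978799590467 + 3589*I*√2/978799590467 ≈ 3.7399e-5 + 5.1855e-9*I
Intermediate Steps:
y(A, d) = d² + 6*A (y(A, d) = 6*A + d² = d² + 6*A)
Q(f) = √f*(-89 + f)/(82 + f) (Q(f) = ((f + (-12 - 77))/(82 + f))*√f = ((f - 89)/(82 + f))*√f = ((-89 + f)/(82 + f))*√f = √f*(-89 + f)/(82 + f))
1/(26739 + Q(p(y(-5, -4)))) = 1/(26739 + √(-8)*(-89 - 8)/(82 - 8)) = 1/(26739 + (2*I*√2)*(-97)/74) = 1/(26739 + (2*I*√2)*(1/74)*(-97)) = 1/(26739 - 97*I*√2/37)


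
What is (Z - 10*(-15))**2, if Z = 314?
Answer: 215296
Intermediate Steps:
(Z - 10*(-15))**2 = (314 - 10*(-15))**2 = (314 + 150)**2 = 464**2 = 215296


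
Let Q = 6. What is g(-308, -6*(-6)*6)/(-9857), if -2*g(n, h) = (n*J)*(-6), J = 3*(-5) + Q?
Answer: -8316/9857 ≈ -0.84366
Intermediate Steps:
J = -9 (J = 3*(-5) + 6 = -15 + 6 = -9)
g(n, h) = -27*n (g(n, h) = -n*(-9)*(-6)/2 = -(-9*n)*(-6)/2 = -27*n)
g(-308, -6*(-6)*6)/(-9857) = -27*(-308)/(-9857) = 8316*(-1/9857) = -8316/9857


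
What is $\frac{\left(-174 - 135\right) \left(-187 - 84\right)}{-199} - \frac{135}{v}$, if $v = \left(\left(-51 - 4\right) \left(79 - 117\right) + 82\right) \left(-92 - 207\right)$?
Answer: $- \frac{18127474809}{43078724} \approx -420.8$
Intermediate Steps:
$v = -649428$ ($v = \left(\left(-55\right) \left(-38\right) + 82\right) \left(-299\right) = \left(2090 + 82\right) \left(-299\right) = 2172 \left(-299\right) = -649428$)
$\frac{\left(-174 - 135\right) \left(-187 - 84\right)}{-199} - \frac{135}{v} = \frac{\left(-174 - 135\right) \left(-187 - 84\right)}{-199} - \frac{135}{-649428} = \left(-309\right) \left(-271\right) \left(- \frac{1}{199}\right) - - \frac{45}{216476} = 83739 \left(- \frac{1}{199}\right) + \frac{45}{216476} = - \frac{83739}{199} + \frac{45}{216476} = - \frac{18127474809}{43078724}$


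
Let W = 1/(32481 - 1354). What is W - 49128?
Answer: -1529207255/31127 ≈ -49128.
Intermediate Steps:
W = 1/31127 ≈ 3.2126e-5
W - 49128 = 1/31127 - 49128 = -1529207255/31127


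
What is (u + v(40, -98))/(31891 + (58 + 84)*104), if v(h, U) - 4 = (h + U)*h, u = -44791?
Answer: -47107/46659 ≈ -1.0096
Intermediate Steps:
v(h, U) = 4 + h*(U + h) (v(h, U) = 4 + (h + U)*h = 4 + (U + h)*h = 4 + h*(U + h))
(u + v(40, -98))/(31891 + (58 + 84)*104) = (-44791 + (4 + 40**2 - 98*40))/(31891 + (58 + 84)*104) = (-44791 + (4 + 1600 - 3920))/(31891 + 142*104) = (-44791 - 2316)/(31891 + 14768) = -47107/46659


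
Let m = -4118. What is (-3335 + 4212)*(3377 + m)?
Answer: -649857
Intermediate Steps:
(-3335 + 4212)*(3377 + m) = (-3335 + 4212)*(3377 - 4118) = 877*(-741) = -649857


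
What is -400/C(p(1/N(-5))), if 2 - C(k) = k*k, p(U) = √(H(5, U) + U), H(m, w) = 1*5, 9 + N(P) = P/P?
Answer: 3200/23 ≈ 139.13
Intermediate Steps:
N(P) = -8 (N(P) = -9 + P/P = -9 + 1 = -8)
H(m, w) = 5
p(U) = √(5 + U)
C(k) = 2 - k² (C(k) = 2 - k*k = 2 - k²)
-400/C(p(1/N(-5))) = -400/(2 - (√(5 + 1/(-8)))²) = -400/(2 - (√(5 - ⅛))²) = -400/(2 - (√(39/8))²) = -400/(2 - (√78/4)²) = -400/(2 - 1*39/8) = -400/(2 - 39/8) = -400/(-23/8) = -400*(-8/23) = 3200/23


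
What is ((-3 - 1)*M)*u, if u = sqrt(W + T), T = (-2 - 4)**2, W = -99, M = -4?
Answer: 48*I*sqrt(7) ≈ 127.0*I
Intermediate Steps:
T = 36 (T = (-6)**2 = 36)
u = 3*I*sqrt(7) (u = sqrt(-99 + 36) = sqrt(-63) = 3*I*sqrt(7) ≈ 7.9373*I)
((-3 - 1)*M)*u = ((-3 - 1)*(-4))*(3*I*sqrt(7)) = (-4*(-4))*(3*I*sqrt(7)) = 16*(3*I*sqrt(7)) = 48*I*sqrt(7)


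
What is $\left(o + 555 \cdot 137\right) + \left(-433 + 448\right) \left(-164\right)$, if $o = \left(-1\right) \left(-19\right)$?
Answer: $73594$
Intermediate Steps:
$o = 19$
$\left(o + 555 \cdot 137\right) + \left(-433 + 448\right) \left(-164\right) = \left(19 + 555 \cdot 137\right) + \left(-433 + 448\right) \left(-164\right) = \left(19 + 76035\right) + 15 \left(-164\right) = 76054 - 2460 = 73594$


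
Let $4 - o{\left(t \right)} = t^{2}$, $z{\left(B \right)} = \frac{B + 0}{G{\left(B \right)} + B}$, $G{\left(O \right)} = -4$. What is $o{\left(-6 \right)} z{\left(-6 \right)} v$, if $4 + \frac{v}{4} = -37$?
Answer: $\frac{15744}{5} \approx 3148.8$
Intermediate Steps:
$v = -164$ ($v = -16 + 4 \left(-37\right) = -16 - 148 = -164$)
$z{\left(B \right)} = \frac{B}{-4 + B}$ ($z{\left(B \right)} = \frac{B + 0}{-4 + B} = \frac{B}{-4 + B}$)
$o{\left(t \right)} = 4 - t^{2}$
$o{\left(-6 \right)} z{\left(-6 \right)} v = \left(4 - \left(-6\right)^{2}\right) \left(- \frac{6}{-4 - 6}\right) \left(-164\right) = \left(4 - 36\right) \left(- \frac{6}{-10}\right) \left(-164\right) = \left(4 - 36\right) \left(\left(-6\right) \left(- \frac{1}{10}\right)\right) \left(-164\right) = \left(-32\right) \frac{3}{5} \left(-164\right) = \left(- \frac{96}{5}\right) \left(-164\right) = \frac{15744}{5}$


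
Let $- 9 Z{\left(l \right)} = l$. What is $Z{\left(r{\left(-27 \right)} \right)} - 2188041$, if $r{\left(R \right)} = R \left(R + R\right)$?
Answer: $-2188203$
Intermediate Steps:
$r{\left(R \right)} = 2 R^{2}$ ($r{\left(R \right)} = R 2 R = 2 R^{2}$)
$Z{\left(l \right)} = - \frac{l}{9}$
$Z{\left(r{\left(-27 \right)} \right)} - 2188041 = - \frac{2 \left(-27\right)^{2}}{9} - 2188041 = - \frac{2 \cdot 729}{9} - 2188041 = \left(- \frac{1}{9}\right) 1458 - 2188041 = -162 - 2188041 = -2188203$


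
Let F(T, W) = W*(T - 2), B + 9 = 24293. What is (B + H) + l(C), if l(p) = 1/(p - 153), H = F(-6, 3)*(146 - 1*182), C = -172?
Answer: 8173099/325 ≈ 25148.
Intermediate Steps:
B = 24284 (B = -9 + 24293 = 24284)
F(T, W) = W*(-2 + T)
H = 864 (H = (3*(-2 - 6))*(146 - 1*182) = (3*(-8))*(146 - 182) = -24*(-36) = 864)
l(p) = 1/(-153 + p)
(B + H) + l(C) = (24284 + 864) + 1/(-153 - 172) = 25148 + 1/(-325) = 25148 - 1/325 = 8173099/325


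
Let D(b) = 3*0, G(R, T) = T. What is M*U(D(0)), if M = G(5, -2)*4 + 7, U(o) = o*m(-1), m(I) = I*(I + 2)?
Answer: 0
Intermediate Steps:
D(b) = 0
m(I) = I*(2 + I)
U(o) = -o (U(o) = o*(-(2 - 1)) = o*(-1*1) = o*(-1) = -o)
M = -1 (M = -2*4 + 7 = -8 + 7 = -1)
M*U(D(0)) = -(-1)*0 = -1*0 = 0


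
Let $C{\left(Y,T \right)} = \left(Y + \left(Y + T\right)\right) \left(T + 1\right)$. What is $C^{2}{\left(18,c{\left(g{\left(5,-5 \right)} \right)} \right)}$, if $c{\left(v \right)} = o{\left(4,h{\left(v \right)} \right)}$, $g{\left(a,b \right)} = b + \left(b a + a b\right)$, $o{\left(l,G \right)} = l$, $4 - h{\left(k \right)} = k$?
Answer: $40000$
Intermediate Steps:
$h{\left(k \right)} = 4 - k$
$g{\left(a,b \right)} = b + 2 a b$ ($g{\left(a,b \right)} = b + \left(a b + a b\right) = b + 2 a b$)
$c{\left(v \right)} = 4$
$C{\left(Y,T \right)} = \left(1 + T\right) \left(T + 2 Y\right)$ ($C{\left(Y,T \right)} = \left(Y + \left(T + Y\right)\right) \left(1 + T\right) = \left(T + 2 Y\right) \left(1 + T\right) = \left(1 + T\right) \left(T + 2 Y\right)$)
$C^{2}{\left(18,c{\left(g{\left(5,-5 \right)} \right)} \right)} = \left(4 + 4^{2} + 2 \cdot 18 + 2 \cdot 4 \cdot 18\right)^{2} = \left(4 + 16 + 36 + 144\right)^{2} = 200^{2} = 40000$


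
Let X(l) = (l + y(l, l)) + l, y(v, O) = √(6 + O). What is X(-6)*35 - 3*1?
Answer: -423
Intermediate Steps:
X(l) = √(6 + l) + 2*l (X(l) = (l + √(6 + l)) + l = √(6 + l) + 2*l)
X(-6)*35 - 3*1 = (√(6 - 6) + 2*(-6))*35 - 3*1 = (√0 - 12)*35 - 3 = (0 - 12)*35 - 3 = -12*35 - 3 = -420 - 3 = -423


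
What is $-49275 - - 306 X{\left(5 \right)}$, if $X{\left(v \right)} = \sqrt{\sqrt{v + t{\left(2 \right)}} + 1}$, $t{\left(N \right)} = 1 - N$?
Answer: $-49275 + 306 \sqrt{3} \approx -48745.0$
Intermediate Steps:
$X{\left(v \right)} = \sqrt{1 + \sqrt{-1 + v}}$ ($X{\left(v \right)} = \sqrt{\sqrt{v + \left(1 - 2\right)} + 1} = \sqrt{\sqrt{v - 1} + 1} = \sqrt{\sqrt{-1 + v} + 1} = \sqrt{1 + \sqrt{-1 + v}}$)
$-49275 - - 306 X{\left(5 \right)} = -49275 - - 306 \sqrt{1 + \sqrt{-1 + 5}} = -49275 - - 306 \sqrt{1 + \sqrt{4}} = -49275 - - 306 \sqrt{1 + 2} = -49275 - - 306 \sqrt{3} = -49275 + 306 \sqrt{3}$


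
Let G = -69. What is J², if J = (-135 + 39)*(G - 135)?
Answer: 383533056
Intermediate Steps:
J = 19584 (J = (-135 + 39)*(-69 - 135) = -96*(-204) = 19584)
J² = 19584² = 383533056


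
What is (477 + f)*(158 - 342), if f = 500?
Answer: -179768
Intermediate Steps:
(477 + f)*(158 - 342) = (477 + 500)*(158 - 342) = 977*(-184) = -179768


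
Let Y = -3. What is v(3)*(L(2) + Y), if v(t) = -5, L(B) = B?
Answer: 5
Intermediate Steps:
v(3)*(L(2) + Y) = -5*(2 - 3) = -5*(-1) = 5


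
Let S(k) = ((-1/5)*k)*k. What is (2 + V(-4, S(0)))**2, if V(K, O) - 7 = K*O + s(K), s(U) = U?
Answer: 25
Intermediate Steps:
S(k) = -k**2/5 (S(k) = ((-1*1/5)*k)*k = (-k/5)*k = -k**2/5)
V(K, O) = 7 + K + K*O (V(K, O) = 7 + (K*O + K) = 7 + (K + K*O) = 7 + K + K*O)
(2 + V(-4, S(0)))**2 = (2 + (7 - 4 - (-4)*0**2/5))**2 = (2 + (7 - 4 - (-4)*0/5))**2 = (2 + (7 - 4 - 4*0))**2 = (2 + (7 - 4 + 0))**2 = (2 + 3)**2 = 5**2 = 25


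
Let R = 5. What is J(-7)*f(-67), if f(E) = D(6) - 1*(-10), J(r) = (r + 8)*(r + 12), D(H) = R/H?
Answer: 325/6 ≈ 54.167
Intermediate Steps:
D(H) = 5/H
J(r) = (8 + r)*(12 + r)
f(E) = 65/6 (f(E) = 5/6 - 1*(-10) = 5*(1/6) + 10 = 5/6 + 10 = 65/6)
J(-7)*f(-67) = (96 + (-7)**2 + 20*(-7))*(65/6) = (96 + 49 - 140)*(65/6) = 5*(65/6) = 325/6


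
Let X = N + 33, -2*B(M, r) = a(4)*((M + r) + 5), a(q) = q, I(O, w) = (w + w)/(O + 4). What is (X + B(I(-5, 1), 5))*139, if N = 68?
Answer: 11815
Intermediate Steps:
I(O, w) = 2*w/(4 + O) (I(O, w) = (2*w)/(4 + O) = 2*w/(4 + O))
B(M, r) = -10 - 2*M - 2*r (B(M, r) = -2*((M + r) + 5) = -2*(5 + M + r) = -(20 + 4*M + 4*r)/2 = -10 - 2*M - 2*r)
X = 101 (X = 68 + 33 = 101)
(X + B(I(-5, 1), 5))*139 = (101 + (-10 - 4/(4 - 5) - 2*5))*139 = (101 + (-10 - 4/(-1) - 10))*139 = (101 + (-10 - 4*(-1) - 10))*139 = (101 + (-10 - 2*(-2) - 10))*139 = (101 + (-10 + 4 - 10))*139 = (101 - 16)*139 = 85*139 = 11815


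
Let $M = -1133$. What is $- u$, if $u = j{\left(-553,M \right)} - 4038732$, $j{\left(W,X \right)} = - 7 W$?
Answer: $4034861$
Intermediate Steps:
$u = -4034861$ ($u = \left(-7\right) \left(-553\right) - 4038732 = 3871 - 4038732 = -4034861$)
$- u = \left(-1\right) \left(-4034861\right) = 4034861$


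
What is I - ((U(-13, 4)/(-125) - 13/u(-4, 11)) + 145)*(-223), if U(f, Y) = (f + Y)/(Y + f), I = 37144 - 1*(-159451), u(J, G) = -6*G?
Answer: 1889020157/8250 ≈ 2.2897e+5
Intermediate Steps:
I = 196595 (I = 37144 + 159451 = 196595)
U(f, Y) = 1 (U(f, Y) = (Y + f)/(Y + f) = 1)
I - ((U(-13, 4)/(-125) - 13/u(-4, 11)) + 145)*(-223) = 196595 - ((1/(-125) - 13/((-6*11))) + 145)*(-223) = 196595 - ((1*(-1/125) - 13/(-66)) + 145)*(-223) = 196595 - ((-1/125 - 13*(-1/66)) + 145)*(-223) = 196595 - ((-1/125 + 13/66) + 145)*(-223) = 196595 - (1559/8250 + 145)*(-223) = 196595 - 1197809*(-223)/8250 = 196595 - 1*(-267111407/8250) = 196595 + 267111407/8250 = 1889020157/8250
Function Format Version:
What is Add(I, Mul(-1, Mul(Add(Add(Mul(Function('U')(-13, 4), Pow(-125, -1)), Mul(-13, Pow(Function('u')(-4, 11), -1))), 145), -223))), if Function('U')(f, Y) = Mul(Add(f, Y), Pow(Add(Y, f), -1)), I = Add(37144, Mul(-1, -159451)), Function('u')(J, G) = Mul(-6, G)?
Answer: Rational(1889020157, 8250) ≈ 2.2897e+5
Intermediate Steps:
I = 196595 (I = Add(37144, 159451) = 196595)
Function('U')(f, Y) = 1 (Function('U')(f, Y) = Mul(Add(Y, f), Pow(Add(Y, f), -1)) = 1)
Add(I, Mul(-1, Mul(Add(Add(Mul(Function('U')(-13, 4), Pow(-125, -1)), Mul(-13, Pow(Function('u')(-4, 11), -1))), 145), -223))) = Add(196595, Mul(-1, Mul(Add(Add(Mul(1, Pow(-125, -1)), Mul(-13, Pow(Mul(-6, 11), -1))), 145), -223))) = Add(196595, Mul(-1, Mul(Add(Add(Mul(1, Rational(-1, 125)), Mul(-13, Pow(-66, -1))), 145), -223))) = Add(196595, Mul(-1, Mul(Add(Add(Rational(-1, 125), Mul(-13, Rational(-1, 66))), 145), -223))) = Add(196595, Mul(-1, Mul(Add(Add(Rational(-1, 125), Rational(13, 66)), 145), -223))) = Add(196595, Mul(-1, Mul(Add(Rational(1559, 8250), 145), -223))) = Add(196595, Mul(-1, Mul(Rational(1197809, 8250), -223))) = Add(196595, Mul(-1, Rational(-267111407, 8250))) = Add(196595, Rational(267111407, 8250)) = Rational(1889020157, 8250)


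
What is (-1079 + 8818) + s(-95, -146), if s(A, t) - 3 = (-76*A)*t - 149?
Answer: -1046527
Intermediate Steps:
s(A, t) = -146 - 76*A*t (s(A, t) = 3 + ((-76*A)*t - 149) = 3 + (-76*A*t - 149) = 3 + (-149 - 76*A*t) = -146 - 76*A*t)
(-1079 + 8818) + s(-95, -146) = (-1079 + 8818) + (-146 - 76*(-95)*(-146)) = 7739 + (-146 - 1054120) = 7739 - 1054266 = -1046527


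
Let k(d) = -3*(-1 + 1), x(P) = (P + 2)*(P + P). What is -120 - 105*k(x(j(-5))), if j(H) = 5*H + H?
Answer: -120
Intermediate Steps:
j(H) = 6*H
x(P) = 2*P*(2 + P) (x(P) = (2 + P)*(2*P) = 2*P*(2 + P))
k(d) = 0 (k(d) = -3*0 = 0)
-120 - 105*k(x(j(-5))) = -120 - 105*0 = -120 + 0 = -120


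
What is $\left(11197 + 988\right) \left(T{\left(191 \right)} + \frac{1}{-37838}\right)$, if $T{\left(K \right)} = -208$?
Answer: $- \frac{95899666425}{37838} \approx -2.5345 \cdot 10^{6}$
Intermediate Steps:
$\left(11197 + 988\right) \left(T{\left(191 \right)} + \frac{1}{-37838}\right) = \left(11197 + 988\right) \left(-208 + \frac{1}{-37838}\right) = 12185 \left(-208 - \frac{1}{37838}\right) = 12185 \left(- \frac{7870305}{37838}\right) = - \frac{95899666425}{37838}$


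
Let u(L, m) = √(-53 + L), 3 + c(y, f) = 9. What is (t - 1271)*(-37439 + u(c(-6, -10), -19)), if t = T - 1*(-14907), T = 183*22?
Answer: -661247618 + 17662*I*√47 ≈ -6.6125e+8 + 1.2108e+5*I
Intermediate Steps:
c(y, f) = 6 (c(y, f) = -3 + 9 = 6)
T = 4026
t = 18933 (t = 4026 - 1*(-14907) = 4026 + 14907 = 18933)
(t - 1271)*(-37439 + u(c(-6, -10), -19)) = (18933 - 1271)*(-37439 + √(-53 + 6)) = 17662*(-37439 + √(-47)) = 17662*(-37439 + I*√47) = -661247618 + 17662*I*√47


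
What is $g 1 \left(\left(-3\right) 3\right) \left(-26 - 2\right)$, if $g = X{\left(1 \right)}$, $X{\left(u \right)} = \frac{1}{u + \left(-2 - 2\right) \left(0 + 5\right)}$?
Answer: $- \frac{252}{19} \approx -13.263$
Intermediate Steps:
$X{\left(u \right)} = \frac{1}{-20 + u}$ ($X{\left(u \right)} = \frac{1}{u - 20} = \frac{1}{-20 + u}$)
$g = - \frac{1}{19}$ ($g = \frac{1}{-20 + 1} = \frac{1}{-19} = - \frac{1}{19} \approx -0.052632$)
$g 1 \left(\left(-3\right) 3\right) \left(-26 - 2\right) = - \frac{1 \left(\left(-3\right) 3\right) \left(-26 - 2\right)}{19} = - \frac{1 \left(-9\right) \left(-28\right)}{19} = - \frac{\left(-9\right) \left(-28\right)}{19} = \left(- \frac{1}{19}\right) 252 = - \frac{252}{19}$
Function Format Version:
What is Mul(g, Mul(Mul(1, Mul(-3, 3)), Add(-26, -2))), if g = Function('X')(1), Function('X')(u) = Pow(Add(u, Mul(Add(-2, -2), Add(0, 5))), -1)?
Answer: Rational(-252, 19) ≈ -13.263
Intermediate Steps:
Function('X')(u) = Pow(Add(-20, u), -1) (Function('X')(u) = Pow(Add(u, Mul(-4, 5)), -1) = Pow(Add(u, -20), -1) = Pow(Add(-20, u), -1))
g = Rational(-1, 19) (g = Pow(Add(-20, 1), -1) = Pow(-19, -1) = Rational(-1, 19) ≈ -0.052632)
Mul(g, Mul(Mul(1, Mul(-3, 3)), Add(-26, -2))) = Mul(Rational(-1, 19), Mul(Mul(1, Mul(-3, 3)), Add(-26, -2))) = Mul(Rational(-1, 19), Mul(Mul(1, -9), -28)) = Mul(Rational(-1, 19), Mul(-9, -28)) = Mul(Rational(-1, 19), 252) = Rational(-252, 19)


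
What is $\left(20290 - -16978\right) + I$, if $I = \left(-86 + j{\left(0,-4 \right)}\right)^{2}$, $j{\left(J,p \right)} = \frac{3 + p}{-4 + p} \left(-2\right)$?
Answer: $\frac{715313}{16} \approx 44707.0$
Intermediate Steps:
$j{\left(J,p \right)} = - \frac{2 \left(3 + p\right)}{-4 + p}$ ($j{\left(J,p \right)} = \frac{3 + p}{-4 + p} \left(-2\right) = - \frac{2 \left(3 + p\right)}{-4 + p}$)
$I = \frac{119025}{16}$ ($I = \left(-86 + \frac{2 \left(-3 - -4\right)}{-4 - 4}\right)^{2} = \left(-86 + \frac{2 \left(-3 + 4\right)}{-8}\right)^{2} = \left(-86 + 2 \left(- \frac{1}{8}\right) 1\right)^{2} = \left(-86 - \frac{1}{4}\right)^{2} = \left(- \frac{345}{4}\right)^{2} = \frac{119025}{16} \approx 7439.1$)
$\left(20290 - -16978\right) + I = \left(20290 - -16978\right) + \frac{119025}{16} = \left(20290 + 16978\right) + \frac{119025}{16} = 37268 + \frac{119025}{16} = \frac{715313}{16}$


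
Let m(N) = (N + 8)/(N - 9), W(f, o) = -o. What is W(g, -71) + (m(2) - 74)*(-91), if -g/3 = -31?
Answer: 6935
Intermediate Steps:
g = 93 (g = -3*(-31) = 93)
m(N) = (8 + N)/(-9 + N)
W(g, -71) + (m(2) - 74)*(-91) = -1*(-71) + ((8 + 2)/(-9 + 2) - 74)*(-91) = 71 + (10/(-7) - 74)*(-91) = 71 + (-1/7*10 - 74)*(-91) = 71 + (-10/7 - 74)*(-91) = 71 - 528/7*(-91) = 71 + 6864 = 6935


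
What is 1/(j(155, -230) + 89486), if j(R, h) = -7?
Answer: 1/89479 ≈ 1.1176e-5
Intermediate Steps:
1/(j(155, -230) + 89486) = 1/(-7 + 89486) = 1/89479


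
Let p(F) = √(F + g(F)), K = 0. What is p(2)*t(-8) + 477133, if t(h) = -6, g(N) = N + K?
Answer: 477121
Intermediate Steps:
g(N) = N (g(N) = N + 0 = N)
p(F) = √2*√F (p(F) = √(F + F) = √(2*F) = √2*√F)
p(2)*t(-8) + 477133 = (√2*√2)*(-6) + 477133 = 2*(-6) + 477133 = -12 + 477133 = 477121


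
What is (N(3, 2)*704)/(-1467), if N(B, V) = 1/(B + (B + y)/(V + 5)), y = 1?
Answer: -4928/36675 ≈ -0.13437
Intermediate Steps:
N(B, V) = 1/(B + (1 + B)/(5 + V)) (N(B, V) = 1/(B + (B + 1)/(V + 5)) = 1/(B + (1 + B)/(5 + V)))
(N(3, 2)*704)/(-1467) = (((5 + 2)/(1 + 6*3 + 3*2))*704)/(-1467) = ((7/(1 + 18 + 6))*704)*(-1/1467) = ((7/25)*704)*(-1/1467) = (4928/25)*(-1/1467) = -4928/36675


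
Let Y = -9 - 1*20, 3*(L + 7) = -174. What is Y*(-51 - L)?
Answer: -406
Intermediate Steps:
L = -65 (L = -7 + (⅓)*(-174) = -7 - 58 = -65)
Y = -29 (Y = -9 - 20 = -29)
Y*(-51 - L) = -29*(-51 - 1*(-65)) = -29*(-51 + 65) = -29*14 = -406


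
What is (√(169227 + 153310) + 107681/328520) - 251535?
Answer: -82634170519/328520 + √322537 ≈ -2.5097e+5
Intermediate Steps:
(√(169227 + 153310) + 107681/328520) - 251535 = (√322537 + 107681*(1/328520)) - 251535 = (√322537 + 107681/328520) - 251535 = (107681/328520 + √322537) - 251535 = -82634170519/328520 + √322537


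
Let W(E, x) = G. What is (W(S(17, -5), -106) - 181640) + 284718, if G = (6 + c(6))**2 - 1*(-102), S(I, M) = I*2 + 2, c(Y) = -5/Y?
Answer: 3715441/36 ≈ 1.0321e+5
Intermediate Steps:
S(I, M) = 2 + 2*I (S(I, M) = 2*I + 2 = 2 + 2*I)
G = 4633/36 (G = (6 - 5/6)**2 - 1*(-102) = (6 - 5*1/6)**2 + 102 = (6 - 5/6)**2 + 102 = (31/6)**2 + 102 = 961/36 + 102 = 4633/36 ≈ 128.69)
W(E, x) = 4633/36
(W(S(17, -5), -106) - 181640) + 284718 = (4633/36 - 181640) + 284718 = -6534407/36 + 284718 = 3715441/36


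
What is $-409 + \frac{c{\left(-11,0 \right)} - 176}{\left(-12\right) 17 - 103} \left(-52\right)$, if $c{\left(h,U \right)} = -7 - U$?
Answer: $- \frac{135079}{307} \approx -440.0$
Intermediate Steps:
$-409 + \frac{c{\left(-11,0 \right)} - 176}{\left(-12\right) 17 - 103} \left(-52\right) = -409 + \frac{\left(-7 - 0\right) - 176}{\left(-12\right) 17 - 103} \left(-52\right) = -409 + \frac{\left(-7 + 0\right) - 176}{-204 - 103} \left(-52\right) = -409 + \frac{-7 - 176}{-307} \left(-52\right) = -409 + \left(-183\right) \left(- \frac{1}{307}\right) \left(-52\right) = -409 + \frac{183}{307} \left(-52\right) = -409 - \frac{9516}{307} = - \frac{135079}{307}$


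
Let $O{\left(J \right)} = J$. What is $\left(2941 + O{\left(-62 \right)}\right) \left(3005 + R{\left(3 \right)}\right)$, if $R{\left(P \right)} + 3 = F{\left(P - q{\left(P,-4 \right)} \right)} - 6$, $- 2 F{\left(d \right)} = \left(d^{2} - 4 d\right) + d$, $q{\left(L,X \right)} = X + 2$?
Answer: $8611089$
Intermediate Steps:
$q{\left(L,X \right)} = 2 + X$
$F{\left(d \right)} = - \frac{d^{2}}{2} + \frac{3 d}{2}$ ($F{\left(d \right)} = - \frac{\left(d^{2} - 4 d\right) + d}{2} = - \frac{d^{2} - 3 d}{2} = - \frac{d^{2}}{2} + \frac{3 d}{2}$)
$R{\left(P \right)} = -9 + \frac{\left(1 - P\right) \left(2 + P\right)}{2}$ ($R{\left(P \right)} = -3 + \left(\frac{\left(P - \left(2 - 4\right)\right) \left(3 - \left(P - \left(2 - 4\right)\right)\right)}{2} - 6\right) = -3 + \left(\frac{\left(P - -2\right) \left(3 - \left(P - -2\right)\right)}{2} - 6\right) = -3 + \left(\frac{\left(P + 2\right) \left(3 - \left(P + 2\right)\right)}{2} - 6\right) = -3 + \left(\frac{\left(2 + P\right) \left(3 - \left(2 + P\right)\right)}{2} - 6\right) = -3 + \left(\frac{\left(2 + P\right) \left(1 - P\right)}{2} - 6\right) = -3 + \left(\frac{\left(1 - P\right) \left(2 + P\right)}{2} - 6\right) = -3 + \left(-6 + \frac{\left(1 - P\right) \left(2 + P\right)}{2}\right) = -9 + \frac{\left(1 - P\right) \left(2 + P\right)}{2}$)
$\left(2941 + O{\left(-62 \right)}\right) \left(3005 + R{\left(3 \right)}\right) = \left(2941 - 62\right) \left(3005 - \left(\frac{19}{2} + \frac{9}{2}\right)\right) = 2879 \left(3005 - 14\right) = 2879 \cdot 2991 = 8611089$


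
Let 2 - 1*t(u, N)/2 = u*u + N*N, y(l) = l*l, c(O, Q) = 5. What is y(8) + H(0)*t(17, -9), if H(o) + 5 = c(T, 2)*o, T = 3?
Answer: 3744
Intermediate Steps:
H(o) = -5 + 5*o
y(l) = l²
t(u, N) = 4 - 2*N² - 2*u² (t(u, N) = 4 - 2*(u*u + N*N) = 4 - 2*(u² + N²) = 4 - 2*(N² + u²) = 4 + (-2*N² - 2*u²) = 4 - 2*N² - 2*u²)
y(8) + H(0)*t(17, -9) = 8² + (-5 + 5*0)*(4 - 2*(-9)² - 2*17²) = 64 + (-5 + 0)*(4 - 2*81 - 2*289) = 64 - 5*(4 - 162 - 578) = 64 - 5*(-736) = 64 + 3680 = 3744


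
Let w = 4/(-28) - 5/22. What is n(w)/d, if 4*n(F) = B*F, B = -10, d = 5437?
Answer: 285/1674596 ≈ 0.00017019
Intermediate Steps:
w = -57/154 (w = 4*(-1/28) - 5*1/22 = -⅐ - 5/22 = -57/154 ≈ -0.37013)
n(F) = -5*F/2 (n(F) = (-10*F)/4 = -5*F/2)
n(w)/d = -5/2*(-57/154)/5437 = (285/308)*(1/5437) = 285/1674596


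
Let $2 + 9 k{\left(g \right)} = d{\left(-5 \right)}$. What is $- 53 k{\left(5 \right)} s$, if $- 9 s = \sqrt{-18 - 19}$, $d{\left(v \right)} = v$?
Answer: $- \frac{371 i \sqrt{37}}{81} \approx - 27.861 i$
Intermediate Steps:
$s = - \frac{i \sqrt{37}}{9}$ ($s = - \frac{\sqrt{-18 - 19}}{9} = - \frac{\sqrt{-37}}{9} = - \frac{i \sqrt{37}}{9} \approx - 0.67586 i$)
$k{\left(g \right)} = - \frac{7}{9}$ ($k{\left(g \right)} = - \frac{2}{9} + \frac{1}{9} \left(-5\right) = - \frac{2}{9} - \frac{5}{9} = - \frac{7}{9}$)
$- 53 k{\left(5 \right)} s = \left(-53\right) \left(- \frac{7}{9}\right) \left(- \frac{i \sqrt{37}}{9}\right) = \frac{371 \left(- \frac{i \sqrt{37}}{9}\right)}{9} = - \frac{371 i \sqrt{37}}{81}$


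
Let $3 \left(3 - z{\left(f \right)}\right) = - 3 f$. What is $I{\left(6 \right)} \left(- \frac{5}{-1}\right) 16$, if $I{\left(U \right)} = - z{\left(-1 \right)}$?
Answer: $-160$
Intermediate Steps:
$z{\left(f \right)} = 3 + f$ ($z{\left(f \right)} = 3 - \frac{\left(-3\right) f}{3} = 3 + f$)
$I{\left(U \right)} = -2$ ($I{\left(U \right)} = - (3 - 1) = \left(-1\right) 2 = -2$)
$I{\left(6 \right)} \left(- \frac{5}{-1}\right) 16 = - 2 \left(- \frac{5}{-1}\right) 16 = - 2 \left(\left(-5\right) \left(-1\right)\right) 16 = \left(-2\right) 5 \cdot 16 = \left(-10\right) 16 = -160$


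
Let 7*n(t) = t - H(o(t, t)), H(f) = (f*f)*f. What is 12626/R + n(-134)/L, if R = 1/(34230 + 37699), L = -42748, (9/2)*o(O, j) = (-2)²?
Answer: 99056089918022287/109071522 ≈ 9.0818e+8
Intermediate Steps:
o(O, j) = 8/9 (o(O, j) = (2/9)*(-2)² = (2/9)*4 = 8/9)
H(f) = f³ (H(f) = f²*f = f³)
R = 1/71929 ≈ 1.3903e-5
n(t) = -512/5103 + t/7 (n(t) = (t - (8/9)³)/7 = (t - 1*512/729)/7 = (t - 512/729)/7 = (-512/729 + t)/7 = -512/5103 + t/7)
12626/R + n(-134)/L = 12626/(1/71929) + (-512/5103 + (⅐)*(-134))/(-42748) = 12626*71929 + (-512/5103 - 134/7)*(-1/42748) = 908175554 - 98198/5103*(-1/42748) = 908175554 + 49099/109071522 = 99056089918022287/109071522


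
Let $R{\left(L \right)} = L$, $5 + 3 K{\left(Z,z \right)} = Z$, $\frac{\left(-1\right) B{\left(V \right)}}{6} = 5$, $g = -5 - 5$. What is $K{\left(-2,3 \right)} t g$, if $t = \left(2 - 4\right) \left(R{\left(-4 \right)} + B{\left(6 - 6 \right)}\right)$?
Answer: $\frac{4760}{3} \approx 1586.7$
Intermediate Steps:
$g = -10$ ($g = -5 - 5 = -10$)
$B{\left(V \right)} = -30$ ($B{\left(V \right)} = \left(-6\right) 5 = -30$)
$K{\left(Z,z \right)} = - \frac{5}{3} + \frac{Z}{3}$
$t = 68$ ($t = \left(2 - 4\right) \left(-4 - 30\right) = \left(-2\right) \left(-34\right) = 68$)
$K{\left(-2,3 \right)} t g = \left(- \frac{5}{3} + \frac{1}{3} \left(-2\right)\right) 68 \left(-10\right) = \left(- \frac{5}{3} - \frac{2}{3}\right) 68 \left(-10\right) = \left(- \frac{7}{3}\right) 68 \left(-10\right) = \left(- \frac{476}{3}\right) \left(-10\right) = \frac{4760}{3}$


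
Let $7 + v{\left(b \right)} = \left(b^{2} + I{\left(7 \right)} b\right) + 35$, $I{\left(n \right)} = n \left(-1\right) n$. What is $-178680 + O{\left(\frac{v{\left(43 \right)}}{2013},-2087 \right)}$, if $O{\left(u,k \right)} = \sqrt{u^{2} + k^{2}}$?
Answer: $-178680 + \frac{\sqrt{17649501732061}}{2013} \approx -1.7659 \cdot 10^{5}$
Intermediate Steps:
$I{\left(n \right)} = - n^{2}$ ($I{\left(n \right)} = - n n = - n^{2}$)
$v{\left(b \right)} = 28 + b^{2} - 49 b$ ($v{\left(b \right)} = -7 + \left(\left(b^{2} + - 7^{2} b\right) + 35\right) = -7 + \left(\left(b^{2} + \left(-1\right) 49 b\right) + 35\right) = -7 + \left(\left(b^{2} - 49 b\right) + 35\right) = -7 + \left(35 + b^{2} - 49 b\right) = 28 + b^{2} - 49 b$)
$O{\left(u,k \right)} = \sqrt{k^{2} + u^{2}}$
$-178680 + O{\left(\frac{v{\left(43 \right)}}{2013},-2087 \right)} = -178680 + \sqrt{\left(-2087\right)^{2} + \left(\frac{28 + 43^{2} - 2107}{2013}\right)^{2}} = -178680 + \sqrt{4355569 + \left(\left(28 + 1849 - 2107\right) \frac{1}{2013}\right)^{2}} = -178680 + \sqrt{4355569 + \left(\left(-230\right) \frac{1}{2013}\right)^{2}} = -178680 + \sqrt{4355569 + \left(- \frac{230}{2013}\right)^{2}} = -178680 + \sqrt{4355569 + \frac{52900}{4052169}} = -178680 + \sqrt{\frac{17649501732061}{4052169}} = -178680 + \frac{\sqrt{17649501732061}}{2013}$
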